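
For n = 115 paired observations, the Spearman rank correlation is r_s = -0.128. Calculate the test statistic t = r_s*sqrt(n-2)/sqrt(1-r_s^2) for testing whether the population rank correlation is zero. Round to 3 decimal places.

1 − r_s² = 1 − 0.016384 = 0.983616;  √(1−r_s²) = 0.991774
√(n−2) = √113 = 10.630146
t = r_s·√(n−2)/√(1−r_s²) = -0.128 · 10.630146 / 0.991774 = -1.372

-1.372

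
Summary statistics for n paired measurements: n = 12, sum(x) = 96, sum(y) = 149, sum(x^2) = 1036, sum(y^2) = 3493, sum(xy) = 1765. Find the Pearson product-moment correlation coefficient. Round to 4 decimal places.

0.8635

S_xy = nΣxy − ΣxΣy = 12·1765 − 96·149 = 21180 − 14304 = 6876
S_xx = nΣx² − (Σx)² = 12·1036 − 96² = 12432 − 9216 = 3216
S_yy = nΣy² − (Σy)² = 12·3493 − 149² = 41916 − 22201 = 19715
r = S_xy / √(S_xx·S_yy) = 6876 / √(3216·19715) = 6876 / √63403440 = 6876 / 7962.6277 = 0.8635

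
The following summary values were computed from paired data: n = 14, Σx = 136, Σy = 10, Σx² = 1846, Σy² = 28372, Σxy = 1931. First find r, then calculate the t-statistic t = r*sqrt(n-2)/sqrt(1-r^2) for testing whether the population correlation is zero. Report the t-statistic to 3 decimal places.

S_xy = nΣxy − ΣxΣy = 14·1931 − 136·10 = 27034 − 1360 = 25674
S_xx = nΣx² − (Σx)² = 14·1846 − 136² = 25844 − 18496 = 7348
S_yy = nΣy² − (Σy)² = 14·28372 − 10² = 397208 − 100 = 397108
r = S_xy / √(S_xx·S_yy) = 25674 / √(7348·397108) = 25674 / √2917949584 = 25674 / 54018.0487 = 0.4753
t = r·√(n−2)/√(1−r²) = 0.4753·√12 / √(1−0.225910) = 1.646487 / 0.879824 = 1.871

1.871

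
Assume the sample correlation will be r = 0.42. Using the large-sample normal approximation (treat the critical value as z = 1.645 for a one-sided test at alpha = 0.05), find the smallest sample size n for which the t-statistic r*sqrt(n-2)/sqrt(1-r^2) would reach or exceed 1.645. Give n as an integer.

Need r·√(n−2)/√(1−r²) ≥ 1.645
√(n−2) ≥ 1.645·√(1−0.1764) / 0.42 = 1.645·0.907524 / 0.42 = 3.5545
n−2 ≥ 12.6345  ⇒  n ≥ 14.6345
Smallest integer n = 15

15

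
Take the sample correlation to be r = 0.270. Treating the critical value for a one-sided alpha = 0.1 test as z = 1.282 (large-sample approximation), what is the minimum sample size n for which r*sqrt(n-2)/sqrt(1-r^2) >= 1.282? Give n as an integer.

23

r√(n−2)/√(1−r²) ≥ 1.282  ⇔  n−2 ≥ (1.282)²·(1−r²)/r²
(1−r²)/r² = (1−0.072900)/0.072900 = 12.7174
n ≥ 2 + 1.643524·12.7174 = 2 + 20.9014 = 22.9014
⌈22.9014⌉ = 23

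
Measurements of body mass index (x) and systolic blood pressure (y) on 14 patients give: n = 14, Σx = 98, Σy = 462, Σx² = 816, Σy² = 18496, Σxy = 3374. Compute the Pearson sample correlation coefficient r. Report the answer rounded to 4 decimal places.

S_xy = nΣxy − ΣxΣy = 14·3374 − 98·462 = 47236 − 45276 = 1960
S_xx = nΣx² − (Σx)² = 14·816 − 98² = 11424 − 9604 = 1820
S_yy = nΣy² − (Σy)² = 14·18496 − 462² = 258944 − 213444 = 45500
r = S_xy / √(S_xx·S_yy) = 1960 / √(1820·45500) = 1960 / √82810000 = 1960 / 9100.0000 = 0.2154

0.2154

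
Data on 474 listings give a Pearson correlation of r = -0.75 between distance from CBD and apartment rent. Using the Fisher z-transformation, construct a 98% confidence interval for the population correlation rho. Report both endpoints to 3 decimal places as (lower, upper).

(-0.793, -0.699)

Fisher z: z_r = atanh(r) = ½·ln((1+(-0.75))/(1−(-0.75))) = -0.972955
SE(z) = 1/√(n−3) = 1/√471 = 0.046078
98% ⇒ z* = 2.326; margin = 2.326·0.046078 = 0.107177
CI on z-scale: (-1.080132, -0.865778)
Back-transform: tanh(-1.080132) = -0.793248, tanh(-0.865778) = -0.699223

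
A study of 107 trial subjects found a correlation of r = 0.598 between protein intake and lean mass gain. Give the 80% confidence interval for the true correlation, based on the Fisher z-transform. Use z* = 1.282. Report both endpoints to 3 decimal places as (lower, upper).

Fisher z: z_r = atanh(r) = ½·ln((1+0.598)/(1−0.598)) = 0.690028
SE(z) = 1/√(n−3) = 1/√104 = 0.098058
80% ⇒ z* = 1.282; margin = 1.282·0.098058 = 0.125710
CI on z-scale: (0.564318, 0.815738)
Back-transform: tanh(0.564318) = 0.511174, tanh(0.815738) = 0.672743

(0.511, 0.673)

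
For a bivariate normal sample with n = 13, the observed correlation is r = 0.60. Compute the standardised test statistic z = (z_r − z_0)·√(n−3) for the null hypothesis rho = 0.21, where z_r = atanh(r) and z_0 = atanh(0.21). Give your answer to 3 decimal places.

1.518

Fisher z: atanh(0.60) = 0.693147, atanh(0.21) = 0.213171
z = (z_r − z_0)·√(n−3) = (0.693147 − 0.213171)·√10 = 0.479976 · 3.162278 = 1.518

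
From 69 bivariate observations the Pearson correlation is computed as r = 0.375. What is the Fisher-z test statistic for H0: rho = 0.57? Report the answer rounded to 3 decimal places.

Fisher z: atanh(0.375) = 0.394229, atanh(0.57) = 0.647523
z = (z_r − z_0)·√(n−3) = (0.394229 − 0.647523)·√66 = -0.253294 · 8.124038 = -2.058

-2.058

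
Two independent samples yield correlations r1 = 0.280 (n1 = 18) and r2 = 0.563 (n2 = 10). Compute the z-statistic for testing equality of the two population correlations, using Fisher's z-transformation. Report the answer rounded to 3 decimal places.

z1 = atanh(0.280) = 0.287682,  z2 = atanh(0.563) = 0.637215
SE = √(1/(n1−3) + 1/(n2−3)) = √(1/15 + 1/7) = √(0.0666667 + 0.1428571) = √0.2095238 = 0.457738
z = (z1 − z2)/SE = (0.287682 − 0.637215) / 0.457738 = -0.349533 / 0.457738 = -0.764

-0.764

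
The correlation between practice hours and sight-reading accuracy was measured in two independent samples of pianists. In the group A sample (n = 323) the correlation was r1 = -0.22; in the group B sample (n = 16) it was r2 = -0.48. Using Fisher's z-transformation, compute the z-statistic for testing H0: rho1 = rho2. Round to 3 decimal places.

z1 = atanh(-0.22) = -0.223656,  z2 = atanh(-0.48) = -0.522984
SE = √(1/(n1−3) + 1/(n2−3)) = √(1/320 + 1/13) = √(0.0031250 + 0.0769231) = √0.0800481 = 0.282928
z = (z1 − z2)/SE = (-0.223656 − (-0.522984)) / 0.282928 = 0.299328 / 0.282928 = 1.058

1.058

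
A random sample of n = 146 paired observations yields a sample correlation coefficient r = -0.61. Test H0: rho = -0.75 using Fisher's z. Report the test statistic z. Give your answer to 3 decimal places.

z_r = atanh(-0.61) = -0.708921,  z_0 = atanh(-0.75) = -0.972955
SE = 1/√(n−3) = 1/√143 = 0.083624
z = (z_r − z_0)/SE = (-0.708921 − (-0.972955)) / 0.083624 = 0.264034 / 0.083624 = 3.157

3.157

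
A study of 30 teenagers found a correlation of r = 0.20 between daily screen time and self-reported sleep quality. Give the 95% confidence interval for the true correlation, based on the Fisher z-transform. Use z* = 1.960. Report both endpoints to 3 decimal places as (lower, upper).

Fisher z: z_r = atanh(r) = ½·ln((1+0.20)/(1−0.20)) = 0.202733
SE(z) = 1/√(n−3) = 1/√27 = 0.192450
95% ⇒ z* = 1.960; margin = 1.960·0.192450 = 0.377202
CI on z-scale: (-0.174469, 0.579935)
Back-transform: tanh(-0.174469) = -0.172720, tanh(0.579935) = 0.522618

(-0.173, 0.523)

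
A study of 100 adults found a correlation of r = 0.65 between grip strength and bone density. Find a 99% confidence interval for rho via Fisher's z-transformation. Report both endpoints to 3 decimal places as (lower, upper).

Fisher z: z_r = atanh(r) = ½·ln((1+0.65)/(1−0.65)) = 0.775299
SE(z) = 1/√(n−3) = 1/√97 = 0.101535
99% ⇒ z* = 2.576; margin = 2.576·0.101535 = 0.261554
CI on z-scale: (0.513745, 1.036853)
Back-transform: tanh(0.513745) = 0.472858, tanh(1.036853) = 0.776642

(0.473, 0.777)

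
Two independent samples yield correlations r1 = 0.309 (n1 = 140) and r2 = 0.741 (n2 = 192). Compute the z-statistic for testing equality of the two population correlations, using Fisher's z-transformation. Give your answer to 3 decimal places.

z1 = atanh(0.309) = 0.319439,  z2 = atanh(0.741) = 0.952693
SE = √(1/(n1−3) + 1/(n2−3)) = √(1/137 + 1/189) = √(0.0072993 + 0.0052910) = √0.0125903 = 0.112207
z = (z1 − z2)/SE = (0.319439 − 0.952693) / 0.112207 = -0.633254 / 0.112207 = -5.644

-5.644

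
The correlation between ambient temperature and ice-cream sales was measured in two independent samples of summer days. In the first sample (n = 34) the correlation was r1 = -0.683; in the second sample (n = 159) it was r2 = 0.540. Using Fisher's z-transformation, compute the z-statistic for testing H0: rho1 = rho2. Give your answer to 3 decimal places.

-7.317

z1 = atanh(-0.683) = -0.834716,  z2 = atanh(0.540) = 0.604156
SE = √(1/(n1−3) + 1/(n2−3)) = √(1/31 + 1/156) = √(0.0322581 + 0.0064103) = √0.0386684 = 0.196643
z = (z1 − z2)/SE = (-0.834716 − 0.604156) / 0.196643 = -1.438872 / 0.196643 = -7.317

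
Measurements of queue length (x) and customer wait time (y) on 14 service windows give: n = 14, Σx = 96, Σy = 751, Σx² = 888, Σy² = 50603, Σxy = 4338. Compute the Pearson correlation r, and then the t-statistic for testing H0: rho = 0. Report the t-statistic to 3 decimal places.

-2.150

Numerator: nΣxy − (Σx)(Σy) = 14·4338 − (96)(751) = -11364
Denominator: √[(nΣx²−(Σx)²)(nΣy²−(Σy)²)]
  nΣx²−(Σx)² = 14·888 − 9216 = 3216;  nΣy²−(Σy)² = 14·50603 − 564001 = 144441
  √(3216·144441) = √464522256 = 21552.7784
r = -11364 / 21552.7784 = -0.5273
t = r·√(n−2)/√(1−r²) = -0.5273·√12 / √(1−0.278045) = -1.826621 / 0.849679 = -2.150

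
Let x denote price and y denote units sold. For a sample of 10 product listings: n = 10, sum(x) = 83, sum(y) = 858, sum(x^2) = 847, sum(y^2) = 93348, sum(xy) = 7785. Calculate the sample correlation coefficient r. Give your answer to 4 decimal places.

Numerator: nΣxy − (Σx)(Σy) = 10·7785 − (83)(858) = 6636
Denominator: √[(nΣx²−(Σx)²)(nΣy²−(Σy)²)]
  nΣx²−(Σx)² = 10·847 − 6889 = 1581;  nΣy²−(Σy)² = 10·93348 − 736164 = 197316
  √(1581·197316) = √311956596 = 17662.2931
r = 6636 / 17662.2931 = 0.3757

0.3757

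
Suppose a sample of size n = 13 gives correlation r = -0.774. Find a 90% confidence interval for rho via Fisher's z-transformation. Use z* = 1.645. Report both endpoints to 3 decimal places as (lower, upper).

(-0.914, -0.470)

Fisher z: z_r = atanh(r) = ½·ln((1+(-0.774))/(1−(-0.774))) = -1.030229
SE(z) = 1/√(n−3) = 1/√10 = 0.316228
90% ⇒ z* = 1.645; margin = 1.645·0.316228 = 0.520195
CI on z-scale: (-1.550424, -0.510034)
Back-transform: tanh(-1.550424) = -0.913855, tanh(-0.510034) = -0.469972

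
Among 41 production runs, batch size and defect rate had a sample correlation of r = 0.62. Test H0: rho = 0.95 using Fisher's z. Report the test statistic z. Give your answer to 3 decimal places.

-6.823

z_r = atanh(0.62) = 0.725005,  z_0 = atanh(0.95) = 1.831781
SE = 1/√(n−3) = 1/√38 = 0.162221
z = (z_r − z_0)/SE = (0.725005 − 1.831781) / 0.162221 = -1.106776 / 0.162221 = -6.823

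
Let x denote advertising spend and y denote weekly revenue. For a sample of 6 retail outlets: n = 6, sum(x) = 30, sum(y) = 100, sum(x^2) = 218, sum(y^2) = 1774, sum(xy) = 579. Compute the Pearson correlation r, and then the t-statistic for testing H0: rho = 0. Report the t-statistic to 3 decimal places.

4.858

Numerator: nΣxy − (Σx)(Σy) = 6·579 − (30)(100) = 474
Denominator: √[(nΣx²−(Σx)²)(nΣy²−(Σy)²)]
  nΣx²−(Σx)² = 6·218 − 900 = 408;  nΣy²−(Σy)² = 6·1774 − 10000 = 644
  √(408·644) = √262752 = 512.5934
r = 474 / 512.5934 = 0.9247
t = r·√(n−2)/√(1−r²) = 0.9247·√4 / √(1−0.855070) = 1.849400 / 0.380697 = 4.858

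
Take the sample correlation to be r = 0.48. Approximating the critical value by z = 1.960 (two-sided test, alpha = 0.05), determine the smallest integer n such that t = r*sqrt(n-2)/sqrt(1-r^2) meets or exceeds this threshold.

r√(n−2)/√(1−r²) ≥ 1.960  ⇔  n−2 ≥ (1.960)²·(1−r²)/r²
(1−r²)/r² = (1−0.2304)/0.2304 = 3.3403
n ≥ 2 + 3.8416·3.3403 = 2 + 12.8321 = 14.8321
⌈14.8321⌉ = 15

15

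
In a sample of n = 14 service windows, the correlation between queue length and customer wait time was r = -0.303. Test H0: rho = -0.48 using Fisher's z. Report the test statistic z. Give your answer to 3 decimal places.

0.697

z_r = atanh(-0.303) = -0.312820,  z_0 = atanh(-0.48) = -0.522984
SE = 1/√(n−3) = 1/√11 = 0.301511
z = (z_r − z_0)/SE = (-0.312820 − (-0.522984)) / 0.301511 = 0.210164 / 0.301511 = 0.697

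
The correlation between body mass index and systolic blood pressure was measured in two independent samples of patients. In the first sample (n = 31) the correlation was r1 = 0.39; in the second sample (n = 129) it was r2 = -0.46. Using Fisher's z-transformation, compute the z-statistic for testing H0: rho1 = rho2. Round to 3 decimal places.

z1 = atanh(0.39) = 0.411800,  z2 = atanh(-0.46) = -0.497311
SE = √(1/(n1−3) + 1/(n2−3)) = √(1/28 + 1/126) = √(0.0357143 + 0.0079365) = √0.0436508 = 0.208928
z = (z1 − z2)/SE = (0.411800 − (-0.497311)) / 0.208928 = 0.909111 / 0.208928 = 4.351

4.351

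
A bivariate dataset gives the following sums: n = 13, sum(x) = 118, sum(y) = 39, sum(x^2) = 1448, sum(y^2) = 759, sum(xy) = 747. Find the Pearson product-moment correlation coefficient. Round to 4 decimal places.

Numerator: nΣxy − (Σx)(Σy) = 13·747 − (118)(39) = 5109
Denominator: √[(nΣx²−(Σx)²)(nΣy²−(Σy)²)]
  nΣx²−(Σx)² = 13·1448 − 13924 = 4900;  nΣy²−(Σy)² = 13·759 − 1521 = 8346
  √(4900·8346) = √40895400 = 6394.9511
r = 5109 / 6394.9511 = 0.7989

0.7989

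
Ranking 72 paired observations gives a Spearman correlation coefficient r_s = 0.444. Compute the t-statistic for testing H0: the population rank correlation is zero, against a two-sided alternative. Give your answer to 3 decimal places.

4.146

1 − r_s² = 1 − 0.197136 = 0.802864;  √(1−r_s²) = 0.896027
√(n−2) = √70 = 8.366600
t = r_s·√(n−2)/√(1−r_s²) = 0.444 · 8.366600 / 0.896027 = 4.146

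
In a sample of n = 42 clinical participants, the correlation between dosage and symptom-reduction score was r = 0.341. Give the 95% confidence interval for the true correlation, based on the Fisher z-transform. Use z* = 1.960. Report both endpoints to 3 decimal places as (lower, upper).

(0.041, 0.584)

z_r = atanh(0.341) = 0.355224;  SE = 1/√(n−3) = 1/√39 = 0.160128
z-limits: 0.355224 ± 1.960·0.160128 = 0.355224 ± 0.313851 = [0.041373, 0.669075]
ρ-limits: (tanh 0.041373, tanh 0.669075) = (0.041, 0.584)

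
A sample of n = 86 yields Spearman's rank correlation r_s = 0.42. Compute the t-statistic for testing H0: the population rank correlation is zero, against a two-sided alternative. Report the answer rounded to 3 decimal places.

1 − r_s² = 1 − 0.1764 = 0.8236;  √(1−r_s²) = 0.907524
√(n−2) = √84 = 9.165151
t = r_s·√(n−2)/√(1−r_s²) = 0.42 · 9.165151 / 0.907524 = 4.242

4.242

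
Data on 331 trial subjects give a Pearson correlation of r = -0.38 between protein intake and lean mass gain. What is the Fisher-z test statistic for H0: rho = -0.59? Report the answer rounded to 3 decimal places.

5.028

z_r = atanh(-0.38) = -0.400060,  z_0 = atanh(-0.59) = -0.677666
SE = 1/√(n−3) = 1/√328 = 0.055216
z = (z_r − z_0)/SE = (-0.400060 − (-0.677666)) / 0.055216 = 0.277606 / 0.055216 = 5.028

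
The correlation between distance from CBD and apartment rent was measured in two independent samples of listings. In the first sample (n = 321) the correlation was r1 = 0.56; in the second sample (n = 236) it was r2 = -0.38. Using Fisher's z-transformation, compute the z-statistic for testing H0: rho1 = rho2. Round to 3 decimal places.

11.978

Fisher z-transforms: z1 = atanh(0.56) = 0.632833, z2 = atanh(-0.38) = -0.400060; difference d = 1.032893
Var(d) = 1/318 + 1/233 = 0.0031447 + 0.0042918 = 0.0074365
z = d/√Var(d) = 1.032893 / √0.0074365 = 1.032893 / 0.086235 = 11.978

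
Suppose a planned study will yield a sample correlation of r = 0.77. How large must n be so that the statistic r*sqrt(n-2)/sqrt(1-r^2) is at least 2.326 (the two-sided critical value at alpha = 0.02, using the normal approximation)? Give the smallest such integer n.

r√(n−2)/√(1−r²) ≥ 2.326  ⇔  n−2 ≥ (2.326)²·(1−r²)/r²
(1−r²)/r² = (1−0.5929)/0.5929 = 0.6866
n ≥ 2 + 5.410276·0.6866 = 2 + 3.7147 = 5.7147
⌈5.7147⌉ = 6

6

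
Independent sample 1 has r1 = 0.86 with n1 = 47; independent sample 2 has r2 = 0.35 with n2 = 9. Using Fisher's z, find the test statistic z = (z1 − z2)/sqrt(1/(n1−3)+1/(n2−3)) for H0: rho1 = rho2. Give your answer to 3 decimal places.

Fisher z-transforms: z1 = atanh(0.86) = 1.293345, z2 = atanh(0.35) = 0.365444; difference d = 0.927901
Var(d) = 1/44 + 1/6 = 0.0227273 + 0.1666667 = 0.1893940
z = d/√Var(d) = 0.927901 / √0.1893940 = 0.927901 / 0.435194 = 2.132

2.132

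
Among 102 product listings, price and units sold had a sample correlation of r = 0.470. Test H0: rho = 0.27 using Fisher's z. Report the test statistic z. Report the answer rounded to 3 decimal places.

2.320

Fisher z: atanh(0.470) = 0.510070, atanh(0.27) = 0.276864
z = (z_r − z_0)·√(n−3) = (0.510070 − 0.276864)·√99 = 0.233206 · 9.949874 = 2.320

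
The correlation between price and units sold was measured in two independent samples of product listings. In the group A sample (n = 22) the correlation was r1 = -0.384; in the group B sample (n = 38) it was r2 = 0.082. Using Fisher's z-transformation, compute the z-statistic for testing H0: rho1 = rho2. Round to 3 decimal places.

-1.709

Fisher z-transforms: z1 = atanh(-0.384) = -0.404743, z2 = atanh(0.082) = 0.082185; difference d = -0.486928
Var(d) = 1/19 + 1/35 = 0.0526316 + 0.0285714 = 0.0812030
z = d/√Var(d) = -0.486928 / √0.0812030 = -0.486928 / 0.284961 = -1.709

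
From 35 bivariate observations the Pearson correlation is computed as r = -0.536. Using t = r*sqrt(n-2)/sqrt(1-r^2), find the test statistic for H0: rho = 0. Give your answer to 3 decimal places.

1 − r² = 1 − 0.287296 = 0.712704;  √(1−r²) = 0.844218
√(n−2) = √33 = 5.744563
t = r·√(n−2)/√(1−r²) = -0.536 · 5.744563 / 0.844218 = -3.647

-3.647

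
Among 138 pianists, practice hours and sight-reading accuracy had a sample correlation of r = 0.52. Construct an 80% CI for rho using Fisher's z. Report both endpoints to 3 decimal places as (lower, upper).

(0.435, 0.596)

z_r = atanh(0.52) = 0.576340;  SE = 1/√(n−3) = 1/√135 = 0.086066
z-limits: 0.576340 ± 1.282·0.086066 = 0.576340 ± 0.110337 = [0.466003, 0.686677]
ρ-limits: (tanh 0.466003, tanh 0.686677) = (0.435, 0.596)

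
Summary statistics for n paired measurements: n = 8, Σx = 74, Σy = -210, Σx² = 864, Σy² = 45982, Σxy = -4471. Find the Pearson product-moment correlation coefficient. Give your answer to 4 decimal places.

Numerator: nΣxy − (Σx)(Σy) = 8·(-4471) − (74)(-210) = -20228
Denominator: √[(nΣx²−(Σx)²)(nΣy²−(Σy)²)]
  nΣx²−(Σx)² = 8·864 − 5476 = 1436;  nΣy²−(Σy)² = 8·45982 − 44100 = 323756
  √(1436·323756) = √464913616 = 21561.8556
r = -20228 / 21561.8556 = -0.9381

-0.9381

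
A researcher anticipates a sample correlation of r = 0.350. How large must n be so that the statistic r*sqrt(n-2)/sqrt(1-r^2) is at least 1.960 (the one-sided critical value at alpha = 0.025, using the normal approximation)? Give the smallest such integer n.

Need r·√(n−2)/√(1−r²) ≥ 1.960
√(n−2) ≥ 1.960·√(1−0.122500) / 0.350 = 1.960·0.936750 / 0.350 = 5.2458
n−2 ≥ 27.5184  ⇒  n ≥ 29.5184
Smallest integer n = 30

30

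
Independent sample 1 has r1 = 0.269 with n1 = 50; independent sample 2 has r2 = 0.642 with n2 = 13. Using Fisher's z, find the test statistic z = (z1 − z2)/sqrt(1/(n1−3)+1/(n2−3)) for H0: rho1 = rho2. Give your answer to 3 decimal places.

z1 = atanh(0.269) = 0.275786,  z2 = atanh(0.642) = 0.761569
SE = √(1/(n1−3) + 1/(n2−3)) = √(1/47 + 1/10) = √(0.0212766 + 0.1000000) = √0.1212766 = 0.348248
z = (z1 − z2)/SE = (0.275786 − 0.761569) / 0.348248 = -0.485783 / 0.348248 = -1.395

-1.395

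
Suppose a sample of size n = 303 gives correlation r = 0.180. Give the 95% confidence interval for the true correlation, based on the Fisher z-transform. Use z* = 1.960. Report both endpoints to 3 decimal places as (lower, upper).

z_r = atanh(0.180) = 0.181983;  SE = 1/√(n−3) = 1/√300 = 0.057735
z-limits: 0.181983 ± 1.960·0.057735 = 0.181983 ± 0.113161 = [0.068822, 0.295144]
ρ-limits: (tanh 0.068822, tanh 0.295144) = (0.069, 0.287)

(0.069, 0.287)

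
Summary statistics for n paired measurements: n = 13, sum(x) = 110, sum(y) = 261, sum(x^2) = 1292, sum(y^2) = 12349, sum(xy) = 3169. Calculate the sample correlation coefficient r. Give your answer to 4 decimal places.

0.5994

Numerator: nΣxy − (Σx)(Σy) = 13·3169 − (110)(261) = 12487
Denominator: √[(nΣx²−(Σx)²)(nΣy²−(Σy)²)]
  nΣx²−(Σx)² = 13·1292 − 12100 = 4696;  nΣy²−(Σy)² = 13·12349 − 68121 = 92416
  √(4696·92416) = √433985536 = 20832.3195
r = 12487 / 20832.3195 = 0.5994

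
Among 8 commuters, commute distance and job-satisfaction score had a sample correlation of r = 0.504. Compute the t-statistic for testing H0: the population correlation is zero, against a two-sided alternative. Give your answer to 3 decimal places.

1 − r² = 1 − 0.254016 = 0.745984;  √(1−r²) = 0.863704
√(n−2) = √6 = 2.449490
t = r·√(n−2)/√(1−r²) = 0.504 · 2.449490 / 0.863704 = 1.429

1.429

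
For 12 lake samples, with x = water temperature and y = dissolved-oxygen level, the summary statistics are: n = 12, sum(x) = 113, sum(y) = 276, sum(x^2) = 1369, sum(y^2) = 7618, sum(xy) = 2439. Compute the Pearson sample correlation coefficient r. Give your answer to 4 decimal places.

-0.2571

Numerator: nΣxy − (Σx)(Σy) = 12·2439 − (113)(276) = -1920
Denominator: √[(nΣx²−(Σx)²)(nΣy²−(Σy)²)]
  nΣx²−(Σx)² = 12·1369 − 12769 = 3659;  nΣy²−(Σy)² = 12·7618 − 76176 = 15240
  √(3659·15240) = √55763160 = 7467.4735
r = -1920 / 7467.4735 = -0.2571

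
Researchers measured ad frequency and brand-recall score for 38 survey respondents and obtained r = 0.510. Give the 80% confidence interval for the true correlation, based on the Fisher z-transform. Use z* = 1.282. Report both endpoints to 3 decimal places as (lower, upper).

(0.333, 0.652)

z_r = atanh(0.510) = 0.562730;  SE = 1/√(n−3) = 1/√35 = 0.169031
z-limits: 0.562730 ± 1.282·0.169031 = 0.562730 ± 0.216698 = [0.346032, 0.779428]
ρ-limits: (tanh 0.346032, tanh 0.779428) = (0.333, 0.652)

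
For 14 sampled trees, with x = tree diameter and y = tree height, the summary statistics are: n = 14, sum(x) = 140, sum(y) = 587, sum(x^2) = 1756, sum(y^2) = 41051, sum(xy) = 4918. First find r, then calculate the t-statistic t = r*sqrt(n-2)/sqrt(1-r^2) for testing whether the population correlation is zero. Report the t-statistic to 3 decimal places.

Numerator: nΣxy − (Σx)(Σy) = 14·4918 − (140)(587) = -13328
Denominator: √[(nΣx²−(Σx)²)(nΣy²−(Σy)²)]
  nΣx²−(Σx)² = 14·1756 − 19600 = 4984;  nΣy²−(Σy)² = 14·41051 − 344569 = 230145
  √(4984·230145) = √1147042680 = 33868.0185
r = -13328 / 33868.0185 = -0.3935
t = r·√(n−2)/√(1−r²) = -0.3935·√12 / √(1−0.154842) = -1.363124 / 0.919325 = -1.483

-1.483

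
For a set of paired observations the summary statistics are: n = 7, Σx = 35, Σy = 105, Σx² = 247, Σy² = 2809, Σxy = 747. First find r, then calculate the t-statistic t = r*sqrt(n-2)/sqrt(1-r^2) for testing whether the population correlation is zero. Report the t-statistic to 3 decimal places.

Numerator: nΣxy − (Σx)(Σy) = 7·747 − (35)(105) = 1554
Denominator: √[(nΣx²−(Σx)²)(nΣy²−(Σy)²)]
  nΣx²−(Σx)² = 7·247 − 1225 = 504;  nΣy²−(Σy)² = 7·2809 − 11025 = 8638
  √(504·8638) = √4353552 = 2086.5167
r = 1554 / 2086.5167 = 0.7448
t = r·√(n−2)/√(1−r²) = 0.7448·√5 / √(1−0.554727) = 1.665423 / 0.667288 = 2.496

2.496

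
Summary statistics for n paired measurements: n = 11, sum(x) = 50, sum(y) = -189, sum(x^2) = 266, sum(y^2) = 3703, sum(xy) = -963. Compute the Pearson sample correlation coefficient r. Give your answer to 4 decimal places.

-0.7822

S_xy = nΣxy − ΣxΣy = 11·(-963) − 50·(-189) = -10593 − (-9450) = -1143
S_xx = nΣx² − (Σx)² = 11·266 − 50² = 2926 − 2500 = 426
S_yy = nΣy² − (Σy)² = 11·3703 − (-189)² = 40733 − 35721 = 5012
r = S_xy / √(S_xx·S_yy) = -1143 / √(426·5012) = -1143 / √2135112 = -1143 / 1461.2022 = -0.7822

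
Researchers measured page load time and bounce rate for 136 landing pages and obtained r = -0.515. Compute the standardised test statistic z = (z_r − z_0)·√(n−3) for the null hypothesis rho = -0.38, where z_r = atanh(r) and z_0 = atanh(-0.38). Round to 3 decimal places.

-1.954

Fisher z: atanh(-0.515) = -0.569511, atanh(-0.38) = -0.400060
z = (z_r − z_0)·√(n−3) = (-0.569511 − (-0.400060))·√133 = -0.169451 · 11.532563 = -1.954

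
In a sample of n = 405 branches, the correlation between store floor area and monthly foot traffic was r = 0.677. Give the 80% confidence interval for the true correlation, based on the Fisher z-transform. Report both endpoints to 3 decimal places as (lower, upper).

Fisher z: z_r = atanh(r) = ½·ln((1+0.677)/(1−0.677)) = 0.823555
SE(z) = 1/√(n−3) = 1/√402 = 0.049875
80% ⇒ z* = 1.282; margin = 1.282·0.049875 = 0.063940
CI on z-scale: (0.759615, 0.887495)
Back-transform: tanh(0.759615) = 0.640850, tanh(0.887495) = 0.710154

(0.641, 0.710)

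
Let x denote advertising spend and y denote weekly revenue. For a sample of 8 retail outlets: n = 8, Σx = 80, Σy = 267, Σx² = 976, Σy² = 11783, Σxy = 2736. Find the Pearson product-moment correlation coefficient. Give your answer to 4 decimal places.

0.0928

S_xy = nΣxy − ΣxΣy = 8·2736 − 80·267 = 21888 − 21360 = 528
S_xx = nΣx² − (Σx)² = 8·976 − 80² = 7808 − 6400 = 1408
S_yy = nΣy² − (Σy)² = 8·11783 − 267² = 94264 − 71289 = 22975
r = S_xy / √(S_xx·S_yy) = 528 / √(1408·22975) = 528 / √32348800 = 528 / 5687.6005 = 0.0928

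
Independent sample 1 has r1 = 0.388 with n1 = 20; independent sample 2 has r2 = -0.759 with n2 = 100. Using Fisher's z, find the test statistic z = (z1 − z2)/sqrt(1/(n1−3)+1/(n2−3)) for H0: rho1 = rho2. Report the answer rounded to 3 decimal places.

5.337

Fisher z-transforms: z1 = atanh(0.388) = 0.409443, z2 = atanh(-0.759) = -0.993852; difference d = 1.403295
Var(d) = 1/17 + 1/97 = 0.0588235 + 0.0103093 = 0.0691328
z = d/√Var(d) = 1.403295 / √0.0691328 = 1.403295 / 0.262931 = 5.337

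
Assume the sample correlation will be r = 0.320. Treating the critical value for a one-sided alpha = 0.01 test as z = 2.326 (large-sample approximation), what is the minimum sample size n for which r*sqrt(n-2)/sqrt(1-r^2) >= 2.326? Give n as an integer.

r√(n−2)/√(1−r²) ≥ 2.326  ⇔  n−2 ≥ (2.326)²·(1−r²)/r²
(1−r²)/r² = (1−0.102400)/0.102400 = 8.7656
n ≥ 2 + 5.410276·8.7656 = 2 + 47.4243 = 49.4243
⌈49.4243⌉ = 50

50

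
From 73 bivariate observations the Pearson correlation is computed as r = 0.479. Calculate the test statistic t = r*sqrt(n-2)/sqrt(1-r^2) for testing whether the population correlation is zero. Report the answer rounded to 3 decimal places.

t = r·√(n−2) / √(1−r²) with r = 0.479, n = 73
  = 0.479·√71 / √(1 − 0.229441)
  = 0.479·8.426150 / 0.877815
  = 4.036126 / 0.877815 = 4.598

4.598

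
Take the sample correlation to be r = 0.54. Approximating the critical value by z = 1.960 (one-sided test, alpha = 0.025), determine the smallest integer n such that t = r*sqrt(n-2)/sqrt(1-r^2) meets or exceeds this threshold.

12

r√(n−2)/√(1−r²) ≥ 1.960  ⇔  n−2 ≥ (1.960)²·(1−r²)/r²
(1−r²)/r² = (1−0.2916)/0.2916 = 2.4294
n ≥ 2 + 3.8416·2.4294 = 2 + 9.3328 = 11.3328
⌈11.3328⌉ = 12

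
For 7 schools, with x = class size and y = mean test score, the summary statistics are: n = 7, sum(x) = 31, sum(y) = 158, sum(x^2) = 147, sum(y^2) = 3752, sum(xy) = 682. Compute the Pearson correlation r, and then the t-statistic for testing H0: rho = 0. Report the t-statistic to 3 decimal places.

S_xy = nΣxy − ΣxΣy = 7·682 − 31·158 = 4774 − 4898 = -124
S_xx = nΣx² − (Σx)² = 7·147 − 31² = 1029 − 961 = 68
S_yy = nΣy² − (Σy)² = 7·3752 − 158² = 26264 − 24964 = 1300
r = S_xy / √(S_xx·S_yy) = -124 / √(68·1300) = -124 / √88400 = -124 / 297.3214 = -0.4171
t = r·√(n−2)/√(1−r²) = -0.4171·√5 / √(1−0.173972) = -0.932664 / 0.908861 = -1.026

-1.026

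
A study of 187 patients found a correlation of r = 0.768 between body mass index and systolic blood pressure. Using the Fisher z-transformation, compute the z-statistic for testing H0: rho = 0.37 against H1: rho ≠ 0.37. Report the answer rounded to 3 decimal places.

z_r = atanh(0.768) = 1.015433,  z_0 = atanh(0.37) = 0.388423
SE = 1/√(n−3) = 1/√184 = 0.073721
z = (z_r − z_0)/SE = (1.015433 − 0.388423) / 0.073721 = 0.627010 / 0.073721 = 8.505

8.505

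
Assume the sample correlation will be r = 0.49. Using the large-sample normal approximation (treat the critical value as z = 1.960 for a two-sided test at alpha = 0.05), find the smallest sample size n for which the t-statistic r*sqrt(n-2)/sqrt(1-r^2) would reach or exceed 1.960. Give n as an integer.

15

Need r·√(n−2)/√(1−r²) ≥ 1.960
√(n−2) ≥ 1.960·√(1−0.2401) / 0.49 = 1.960·0.871722 / 0.49 = 3.4869
n−2 ≥ 12.1585  ⇒  n ≥ 14.1585
Smallest integer n = 15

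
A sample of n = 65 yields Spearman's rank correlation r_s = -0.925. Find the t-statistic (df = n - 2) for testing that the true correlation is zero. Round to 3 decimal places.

1 − r_s² = 1 − 0.855625 = 0.144375;  √(1−r_s²) = 0.379967
√(n−2) = √63 = 7.937254
t = r_s·√(n−2)/√(1−r_s²) = -0.925 · 7.937254 / 0.379967 = -19.323

-19.323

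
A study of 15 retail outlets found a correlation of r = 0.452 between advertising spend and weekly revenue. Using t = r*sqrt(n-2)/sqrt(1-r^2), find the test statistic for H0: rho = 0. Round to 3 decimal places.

t = r·√(n−2) / √(1−r²) with r = 0.452, n = 15
  = 0.452·√13 / √(1 − 0.204304)
  = 0.452·3.605551 / 0.892018
  = 1.629709 / 0.892018 = 1.827

1.827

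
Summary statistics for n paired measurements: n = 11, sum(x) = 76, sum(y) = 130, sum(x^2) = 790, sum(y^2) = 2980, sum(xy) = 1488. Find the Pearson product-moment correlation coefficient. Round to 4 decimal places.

0.9538

S_xy = nΣxy − ΣxΣy = 11·1488 − 76·130 = 16368 − 9880 = 6488
S_xx = nΣx² − (Σx)² = 11·790 − 76² = 8690 − 5776 = 2914
S_yy = nΣy² − (Σy)² = 11·2980 − 130² = 32780 − 16900 = 15880
r = S_xy / √(S_xx·S_yy) = 6488 / √(2914·15880) = 6488 / √46274320 = 6488 / 6802.5231 = 0.9538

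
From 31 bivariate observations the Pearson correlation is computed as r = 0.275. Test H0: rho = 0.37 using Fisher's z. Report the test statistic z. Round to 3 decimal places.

-0.562

z_r = atanh(0.275) = 0.282265,  z_0 = atanh(0.37) = 0.388423
SE = 1/√(n−3) = 1/√28 = 0.188982
z = (z_r − z_0)/SE = (0.282265 − 0.388423) / 0.188982 = -0.106158 / 0.188982 = -0.562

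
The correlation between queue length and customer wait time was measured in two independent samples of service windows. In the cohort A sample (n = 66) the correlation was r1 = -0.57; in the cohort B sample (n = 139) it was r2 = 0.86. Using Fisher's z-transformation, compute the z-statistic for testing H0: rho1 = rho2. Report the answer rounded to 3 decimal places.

-12.735

z1 = atanh(-0.57) = -0.647523,  z2 = atanh(0.86) = 1.293345
SE = √(1/(n1−3) + 1/(n2−3)) = √(1/63 + 1/136) = √(0.0158730 + 0.0073529) = √0.0232259 = 0.152400
z = (z1 − z2)/SE = (-0.647523 − 1.293345) / 0.152400 = -1.940868 / 0.152400 = -12.735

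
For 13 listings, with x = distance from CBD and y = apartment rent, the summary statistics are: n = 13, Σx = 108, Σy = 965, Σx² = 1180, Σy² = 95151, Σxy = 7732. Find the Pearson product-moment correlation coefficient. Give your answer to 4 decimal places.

Numerator: nΣxy − (Σx)(Σy) = 13·7732 − (108)(965) = -3704
Denominator: √[(nΣx²−(Σx)²)(nΣy²−(Σy)²)]
  nΣx²−(Σx)² = 13·1180 − 11664 = 3676;  nΣy²−(Σy)² = 13·95151 − 931225 = 305738
  √(3676·305738) = √1123892888 = 33524.5117
r = -3704 / 33524.5117 = -0.1105

-0.1105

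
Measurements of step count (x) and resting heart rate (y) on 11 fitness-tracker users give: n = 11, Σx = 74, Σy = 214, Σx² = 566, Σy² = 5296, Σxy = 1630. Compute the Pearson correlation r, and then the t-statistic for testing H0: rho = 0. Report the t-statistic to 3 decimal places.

2.821

S_xy = nΣxy − ΣxΣy = 11·1630 − 74·214 = 17930 − 15836 = 2094
S_xx = nΣx² − (Σx)² = 11·566 − 74² = 6226 − 5476 = 750
S_yy = nΣy² − (Σy)² = 11·5296 − 214² = 58256 − 45796 = 12460
r = S_xy / √(S_xx·S_yy) = 2094 / √(750·12460) = 2094 / √9345000 = 2094 / 3056.9593 = 0.6850
t = r·√(n−2)/√(1−r²) = 0.6850·√9 / √(1−0.469225) = 2.055000 / 0.728543 = 2.821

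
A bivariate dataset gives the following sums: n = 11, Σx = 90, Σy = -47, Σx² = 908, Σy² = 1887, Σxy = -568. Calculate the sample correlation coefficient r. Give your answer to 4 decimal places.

S_xy = nΣxy − ΣxΣy = 11·(-568) − 90·(-47) = -6248 − (-4230) = -2018
S_xx = nΣx² − (Σx)² = 11·908 − 90² = 9988 − 8100 = 1888
S_yy = nΣy² − (Σy)² = 11·1887 − (-47)² = 20757 − 2209 = 18548
r = S_xy / √(S_xx·S_yy) = -2018 / √(1888·18548) = -2018 / √35018624 = -2018 / 5917.6536 = -0.3410

-0.3410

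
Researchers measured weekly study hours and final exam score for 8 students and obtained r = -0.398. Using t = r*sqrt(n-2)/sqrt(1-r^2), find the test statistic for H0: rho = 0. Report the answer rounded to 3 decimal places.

-1.063

1 − r² = 1 − 0.158404 = 0.841596;  √(1−r²) = 0.917385
√(n−2) = √6 = 2.449490
t = r·√(n−2)/√(1−r²) = -0.398 · 2.449490 / 0.917385 = -1.063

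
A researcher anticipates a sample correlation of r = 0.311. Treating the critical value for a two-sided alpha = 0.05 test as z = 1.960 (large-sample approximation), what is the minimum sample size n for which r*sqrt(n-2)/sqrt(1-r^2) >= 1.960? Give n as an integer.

Need r·√(n−2)/√(1−r²) ≥ 1.960
√(n−2) ≥ 1.960·√(1−0.096721) / 0.311 = 1.960·0.950410 / 0.311 = 5.9897
n−2 ≥ 35.8765  ⇒  n ≥ 37.8765
Smallest integer n = 38

38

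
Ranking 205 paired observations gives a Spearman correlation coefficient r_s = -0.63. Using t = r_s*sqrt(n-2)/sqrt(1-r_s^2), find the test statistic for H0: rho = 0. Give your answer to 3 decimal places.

t = r_s·√(n−2) / √(1−r_s²) with r_s = -0.63, n = 205
  = -0.63·√203 / √(1 − 0.3969)
  = -0.63·14.247807 / 0.776595
  = -8.976118 / 0.776595 = -11.558

-11.558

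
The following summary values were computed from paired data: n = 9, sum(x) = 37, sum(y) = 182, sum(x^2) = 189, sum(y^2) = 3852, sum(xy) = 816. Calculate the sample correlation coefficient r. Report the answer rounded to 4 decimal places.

0.8520

Numerator: nΣxy − (Σx)(Σy) = 9·816 − (37)(182) = 610
Denominator: √[(nΣx²−(Σx)²)(nΣy²−(Σy)²)]
  nΣx²−(Σx)² = 9·189 − 1369 = 332;  nΣy²−(Σy)² = 9·3852 − 33124 = 1544
  √(332·1544) = √512608 = 715.9665
r = 610 / 715.9665 = 0.8520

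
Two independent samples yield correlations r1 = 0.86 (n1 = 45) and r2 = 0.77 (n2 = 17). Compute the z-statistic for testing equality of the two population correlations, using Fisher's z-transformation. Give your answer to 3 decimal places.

0.885

Fisher z-transforms: z1 = atanh(0.86) = 1.293345, z2 = atanh(0.77) = 1.020328; difference d = 0.273017
Var(d) = 1/42 + 1/14 = 0.0238095 + 0.0714286 = 0.0952381
z = d/√Var(d) = 0.273017 / √0.0952381 = 0.273017 / 0.308607 = 0.885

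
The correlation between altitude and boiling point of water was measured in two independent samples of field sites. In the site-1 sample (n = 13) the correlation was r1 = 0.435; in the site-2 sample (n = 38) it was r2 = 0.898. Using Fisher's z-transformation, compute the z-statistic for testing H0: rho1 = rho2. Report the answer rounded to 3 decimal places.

z1 = atanh(0.435) = 0.466047,  z2 = atanh(0.898) = 1.461792
SE = √(1/(n1−3) + 1/(n2−3)) = √(1/10 + 1/35) = √(0.1000000 + 0.0285714) = √0.1285714 = 0.358569
z = (z1 − z2)/SE = (0.466047 − 1.461792) / 0.358569 = -0.995745 / 0.358569 = -2.777

-2.777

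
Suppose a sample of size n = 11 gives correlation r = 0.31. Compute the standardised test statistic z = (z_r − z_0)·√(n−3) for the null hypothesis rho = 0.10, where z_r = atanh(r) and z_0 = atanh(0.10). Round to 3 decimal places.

0.623

Fisher z: atanh(0.31) = 0.320545, atanh(0.10) = 0.100335
z = (z_r − z_0)·√(n−3) = (0.320545 − 0.100335)·√8 = 0.220210 · 2.828427 = 0.623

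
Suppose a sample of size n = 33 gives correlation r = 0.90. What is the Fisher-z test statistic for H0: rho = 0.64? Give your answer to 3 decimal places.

z_r = atanh(0.90) = 1.472219,  z_0 = atanh(0.64) = 0.758174
SE = 1/√(n−3) = 1/√30 = 0.182574
z = (z_r − z_0)/SE = (1.472219 − 0.758174) / 0.182574 = 0.714045 / 0.182574 = 3.911

3.911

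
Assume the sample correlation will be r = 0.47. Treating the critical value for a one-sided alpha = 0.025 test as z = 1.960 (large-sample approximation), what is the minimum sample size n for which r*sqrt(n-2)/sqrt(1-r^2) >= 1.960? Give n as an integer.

r√(n−2)/√(1−r²) ≥ 1.960  ⇔  n−2 ≥ (1.960)²·(1−r²)/r²
(1−r²)/r² = (1−0.2209)/0.2209 = 3.5269
n ≥ 2 + 3.8416·3.5269 = 2 + 13.5489 = 15.5489
⌈15.5489⌉ = 16

16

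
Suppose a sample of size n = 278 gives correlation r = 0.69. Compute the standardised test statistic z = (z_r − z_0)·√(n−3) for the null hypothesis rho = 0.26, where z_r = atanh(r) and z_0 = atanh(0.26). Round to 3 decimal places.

z_r = atanh(0.69) = 0.847956,  z_0 = atanh(0.26) = 0.266108
SE = 1/√(n−3) = 1/√275 = 0.060302
z = (z_r − z_0)/SE = (0.847956 − 0.266108) / 0.060302 = 0.581848 / 0.060302 = 9.649

9.649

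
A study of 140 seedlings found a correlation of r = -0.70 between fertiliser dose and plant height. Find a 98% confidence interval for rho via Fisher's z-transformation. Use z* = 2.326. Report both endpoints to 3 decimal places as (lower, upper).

(-0.788, -0.584)

z_r = atanh(-0.70) = -0.867301;  SE = 1/√(n−3) = 1/√137 = 0.085436
z-limits: -0.867301 ± 2.326·0.085436 = -0.867301 ± 0.198724 = [-1.066025, -0.668577]
ρ-limits: (tanh -1.066025, tanh -0.668577) = (-0.788, -0.584)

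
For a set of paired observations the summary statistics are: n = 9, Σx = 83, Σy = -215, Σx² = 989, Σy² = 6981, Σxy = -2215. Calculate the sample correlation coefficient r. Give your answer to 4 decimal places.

-0.3616

Numerator: nΣxy − (Σx)(Σy) = 9·(-2215) − (83)(-215) = -2090
Denominator: √[(nΣx²−(Σx)²)(nΣy²−(Σy)²)]
  nΣx²−(Σx)² = 9·989 − 6889 = 2012;  nΣy²−(Σy)² = 9·6981 − 46225 = 16604
  √(2012·16604) = √33407248 = 5779.9003
r = -2090 / 5779.9003 = -0.3616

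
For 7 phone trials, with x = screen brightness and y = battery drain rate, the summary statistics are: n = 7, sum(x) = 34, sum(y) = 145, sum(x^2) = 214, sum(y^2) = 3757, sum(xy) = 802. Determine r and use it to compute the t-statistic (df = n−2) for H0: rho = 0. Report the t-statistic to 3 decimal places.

Numerator: nΣxy − (Σx)(Σy) = 7·802 − (34)(145) = 684
Denominator: √[(nΣx²−(Σx)²)(nΣy²−(Σy)²)]
  nΣx²−(Σx)² = 7·214 − 1156 = 342;  nΣy²−(Σy)² = 7·3757 − 21025 = 5274
  √(342·5274) = √1803708 = 1343.0220
r = 684 / 1343.0220 = 0.5093
t = r·√(n−2)/√(1−r²) = 0.5093·√5 / √(1−0.259386) = 1.138829 / 0.860589 = 1.323

1.323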